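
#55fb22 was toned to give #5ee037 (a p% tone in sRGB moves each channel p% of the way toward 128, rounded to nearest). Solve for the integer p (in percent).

22%

#55fb22 is rgb(85, 251, 34); #5ee037 is rgb(94, 224, 55).
On the G channel (widest range): 224 ≈ 251 + (p/100)(128 − 251), so p ≈ 100×(224 − 251)/(128 − 251) = -2700/-123 = 21.95.
p = 22 reproduces all three channels after rounding.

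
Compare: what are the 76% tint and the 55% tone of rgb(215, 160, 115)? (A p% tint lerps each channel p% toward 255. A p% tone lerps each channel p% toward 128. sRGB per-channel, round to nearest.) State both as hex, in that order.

#f5e8dd, #a78e7a

76% tint:
  R: 215 + 30.4 = 245.4 → 245
  G: 160 + 0.76×(255−160) = 160 + 72.2 = 232.2 → 232
  B: 115 + 0.76×(255−115) = 115 + 106.4 = 221.4 → 221
  → #f5e8dd
55% tone:
  R: 215 − 47.85 = 167.15 → 167
  G: 160 − 17.6 = 142.4 → 142
  B: 115 + 0.55×(128−115) = 115 + 7.15 = 122.15 → 122
  → #a78e7a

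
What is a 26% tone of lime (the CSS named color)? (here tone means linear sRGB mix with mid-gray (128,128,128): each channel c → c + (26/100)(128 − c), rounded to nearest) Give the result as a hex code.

CSS lime is rgb(0, 255, 0).
A 26% tone moves each channel 26% toward 128:
  R: 0 + 33.28 = 33.28 → 33
  G: 255 − 33.02 = 221.98 → 222
  B: 0 + 33.28 = 33.28 → 33
rgb(33, 222, 33) = #21DE21.

#21DE21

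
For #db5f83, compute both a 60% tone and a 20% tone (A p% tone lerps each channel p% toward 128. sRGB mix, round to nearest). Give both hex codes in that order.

#a47381, #c96682

#db5f83 is rgb(219, 95, 131).
60% tone:
  R: 219 + 0.6×(128−219) = 219 − 54.6 = 164.4 → 164
  G: 95 + 19.8 = 114.8 → 115
  B: 131 + 0.6×(128−131) = 131 − 1.8 = 129.2 → 129
  → #a47381
20% tone:
  R: 219 + 0.2×(128−219) = 219 − 18.2 = 200.8 → 201
  G: 95 + 0.2×(128−95) = 95 + 6.6 = 101.6 → 102
  B: 131 + 0.2×(128−131) = 131 − 0.6 = 130.4 → 130
  → #c96682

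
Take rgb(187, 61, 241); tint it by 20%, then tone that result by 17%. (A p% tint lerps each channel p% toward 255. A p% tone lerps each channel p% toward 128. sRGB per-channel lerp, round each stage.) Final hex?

Per channel, c → c + 0.2(255 − c):
  R: 187 + 0.2×(255−187) = 187 + 13.6 = 200.6 → 201
  G: 61 + 0.2×(255−61) = 61 + 38.8 = 99.8 → 100
  B: 241 + 0.2×(255−241) = 241 + 2.8 = 243.8 → 244
After the tint: rgb(201, 100, 244) = #C964F4.
Per channel, c → c + 0.17(128 − c):
  R: 201 − 12.41 = 188.59 → 189
  G: 100 + 0.17×(128−100) = 100 + 4.76 = 104.76 → 105
  B: 244 + 0.17×(128−244) = 244 − 19.72 = 224.28 → 224
rgb(189, 105, 224) = #BD69E0.

#BD69E0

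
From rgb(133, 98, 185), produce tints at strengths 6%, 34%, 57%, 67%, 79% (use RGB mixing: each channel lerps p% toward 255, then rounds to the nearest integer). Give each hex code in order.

#8c6bbd, #ae97d1, #cbbbe1, #d7cbe8, #e5def0

6%: (133 + 7.32 = 140.32→140, 98 + 9.42 = 107.42→107, 185 + 4.2 = 189.2→189) → #8c6bbd
34%: (133 + 41.48 = 174.48→174, 98 + 53.38 = 151.38→151, 185 + 23.8 = 208.8→209) → #ae97d1
57%: (133 + 69.54 = 202.54→203, 98 + 89.49 = 187.49→187, 185 + 39.9 = 224.9→225) → #cbbbe1
67%: (133 + 81.74 = 214.74→215, 98 + 105.19 = 203.19→203, 185 + 46.9 = 231.9→232) → #d7cbe8
79%: (133 + 96.38 = 229.38→229, 98 + 124.03 = 222.03→222, 185 + 55.3 = 240.3→240) → #e5def0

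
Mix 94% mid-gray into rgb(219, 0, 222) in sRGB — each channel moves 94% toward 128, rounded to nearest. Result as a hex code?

#857886

A 94% tone moves each channel 94% toward 128:
  R: 219 + 0.94×(128−219) = 219 − 85.54 = 133.46 → 133
  G: 0 + 120.32 = 120.32 → 120
  B: 222 − 88.36 = 133.64 → 134
rgb(133, 120, 134) = #857886.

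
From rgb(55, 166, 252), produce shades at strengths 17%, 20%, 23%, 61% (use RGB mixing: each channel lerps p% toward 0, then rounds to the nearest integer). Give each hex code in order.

#2E8AD1, #2C85CA, #2A80C2, #154162

17%: (55 − 9.35 = 45.65→46, 166 − 28.22 = 137.78→138, 252 − 42.84 = 209.16→209) → #2E8AD1
20%: (55 − 11 = 44→44, 166 − 33.2 = 132.8→133, 252 − 50.4 = 201.6→202) → #2C85CA
23%: (55 − 12.65 = 42.35→42, 166 − 38.18 = 127.82→128, 252 − 57.96 = 194.04→194) → #2A80C2
61%: (55 − 33.55 = 21.45→21, 166 − 101.26 = 64.74→65, 252 − 153.72 = 98.28→98) → #154162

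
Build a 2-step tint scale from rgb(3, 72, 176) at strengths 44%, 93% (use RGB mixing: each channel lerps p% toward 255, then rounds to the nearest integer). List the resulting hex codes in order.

#7299D3, #EDF2F9

44%: (3 + 110.88 = 113.88→114, 72 + 80.52 = 152.52→153, 176 + 34.76 = 210.76→211) → #7299D3
93%: (3 + 234.36 = 237.36→237, 72 + 170.19 = 242.19→242, 176 + 73.47 = 249.47→249) → #EDF2F9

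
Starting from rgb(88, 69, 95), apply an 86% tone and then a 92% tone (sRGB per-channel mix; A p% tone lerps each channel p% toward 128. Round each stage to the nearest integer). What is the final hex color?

#807F80

Per channel, c → c + 0.86(128 − c):
  R: 88 + 0.86×(128−88) = 88 + 34.4 = 122.4 → 122
  G: 69 + 0.86×(128−69) = 69 + 50.74 = 119.74 → 120
  B: 95 + 28.38 = 123.38 → 123
After the tone: rgb(122, 120, 123) = #7A787B.
Per channel, c → c + 0.92(128 − c):
  R: 122 + 0.92×(128−122) = 122 + 5.52 = 127.52 → 128
  G: 120 + 0.92×(128−120) = 120 + 7.36 = 127.36 → 127
  B: 123 + 0.92×(128−123) = 123 + 4.6 = 127.6 → 128
rgb(128, 127, 128) = #807F80.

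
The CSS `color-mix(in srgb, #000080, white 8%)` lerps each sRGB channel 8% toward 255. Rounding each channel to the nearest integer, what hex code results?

#000080 is rgb(0, 0, 128).
Per channel, c → c + 0.08(255 − c):
  R: 0 + 20.4 = 20.4 → 20
  G: 0 + 0.08×(255−0) = 0 + 20.4 = 20.4 → 20
  B: 128 + 0.08×(255−128) = 128 + 10.16 = 138.16 → 138
rgb(20, 20, 138) = #14148a.

#14148a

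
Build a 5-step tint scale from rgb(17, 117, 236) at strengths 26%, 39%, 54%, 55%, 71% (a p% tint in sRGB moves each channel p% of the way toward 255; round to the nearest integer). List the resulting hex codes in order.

#4F99F1, #6EABF3, #92C0F6, #94C1F6, #BAD7F9

26%: (17 + 61.88 = 78.88→79, 117 + 35.88 = 152.88→153, 236 + 4.94 = 240.94→241) → #4F99F1
39%: (17 + 92.82 = 109.82→110, 117 + 53.82 = 170.82→171, 236 + 7.41 = 243.41→243) → #6EABF3
54%: (17 + 128.52 = 145.52→146, 117 + 74.52 = 191.52→192, 236 + 10.26 = 246.26→246) → #92C0F6
55%: (17 + 130.9 = 147.9→148, 117 + 75.9 = 192.9→193, 236 + 10.45 = 246.45→246) → #94C1F6
71%: (17 + 168.98 = 185.98→186, 117 + 97.98 = 214.98→215, 236 + 13.49 = 249.49→249) → #BAD7F9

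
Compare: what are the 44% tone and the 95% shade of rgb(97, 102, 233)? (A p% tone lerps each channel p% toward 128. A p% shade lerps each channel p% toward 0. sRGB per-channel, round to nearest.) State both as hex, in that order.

44% tone:
  R: 97 + 0.44×(128−97) = 97 + 13.64 = 110.64 → 111
  G: 102 + 0.44×(128−102) = 102 + 11.44 = 113.44 → 113
  B: 233 − 46.2 = 186.8 → 187
  → #6F71BB
95% shade:
  R: 97 − 92.15 = 4.85 → 5
  G: 102 − 96.9 = 5.1 → 5
  B: 233 + 0.95×(0−233) = 233 − 221.35 = 11.65 → 12
  → #05050C

#6F71BB, #05050C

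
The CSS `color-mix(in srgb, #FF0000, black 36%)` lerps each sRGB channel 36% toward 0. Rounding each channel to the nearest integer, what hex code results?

#A30000

#FF0000 is rgb(255, 0, 0).
Per channel, c → c + 0.36(0 − c):
  R: 255 + 0.36×(0−255) = 255 − 91.8 = 163.2 → 163
  G: 0 + 0.36×(0−0) = 0 + 0 = 0 → 0
  B: 0 + 0.36×(0−0) = 0 + 0 = 0 → 0
rgb(163, 0, 0) = #A30000.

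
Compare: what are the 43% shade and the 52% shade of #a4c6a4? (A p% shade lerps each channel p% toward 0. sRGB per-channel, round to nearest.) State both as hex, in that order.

#a4c6a4 is rgb(164, 198, 164).
43% shade:
  R: 164 + 0.43×(0−164) = 164 − 70.52 = 93.48 → 93
  G: 198 + 0.43×(0−198) = 198 − 85.14 = 112.86 → 113
  B: 164 + 0.43×(0−164) = 164 − 70.52 = 93.48 → 93
  → #5d715d
52% shade:
  R: 164 − 85.28 = 78.72 → 79
  G: 198 + 0.52×(0−198) = 198 − 102.96 = 95.04 → 95
  B: 164 − 85.28 = 78.72 → 79
  → #4f5f4f

#5d715d, #4f5f4f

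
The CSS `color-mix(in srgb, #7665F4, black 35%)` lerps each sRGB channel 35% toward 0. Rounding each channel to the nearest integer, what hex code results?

#4D429F

#7665F4 is rgb(118, 101, 244).
Per channel, c → c + 0.35(0 − c):
  R: 118 − 41.3 = 76.7 → 77
  G: 101 + 0.35×(0−101) = 101 − 35.35 = 65.65 → 66
  B: 244 + 0.35×(0−244) = 244 − 85.4 = 158.6 → 159
rgb(77, 66, 159) = #4D429F.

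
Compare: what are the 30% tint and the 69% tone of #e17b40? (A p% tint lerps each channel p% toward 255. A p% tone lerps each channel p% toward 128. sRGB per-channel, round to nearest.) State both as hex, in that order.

#eaa379, #9e7e6c

#e17b40 is rgb(225, 123, 64).
30% tint:
  R: 225 + 0.3×(255−225) = 225 + 9 = 234 → 234
  G: 123 + 0.3×(255−123) = 123 + 39.6 = 162.6 → 163
  B: 64 + 0.3×(255−64) = 64 + 57.3 = 121.3 → 121
  → #eaa379
69% tone:
  R: 225 + 0.69×(128−225) = 225 − 66.93 = 158.07 → 158
  G: 123 + 0.69×(128−123) = 123 + 3.45 = 126.45 → 126
  B: 64 + 0.69×(128−64) = 64 + 44.16 = 108.16 → 108
  → #9e7e6c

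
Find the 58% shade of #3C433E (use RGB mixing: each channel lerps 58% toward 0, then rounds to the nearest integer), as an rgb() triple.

#3C433E is rgb(60, 67, 62).
Lerp each channel 58% toward 0:
  R: 60 + 0.58×(0−60) = 60 − 34.8 = 25.2 → 25
  G: 67 − 38.86 = 28.14 → 28
  B: 62 + 0.58×(0−62) = 62 − 35.96 = 26.04 → 26

rgb(25, 28, 26)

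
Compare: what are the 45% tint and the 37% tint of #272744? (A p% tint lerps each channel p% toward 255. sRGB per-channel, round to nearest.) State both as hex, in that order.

#272744 is rgb(39, 39, 68).
45% tint:
  R: 39 + 97.2 = 136.2 → 136
  G: 39 + 97.2 = 136.2 → 136
  B: 68 + 0.45×(255−68) = 68 + 84.15 = 152.15 → 152
  → #888898
37% tint:
  R: 39 + 79.92 = 118.92 → 119
  G: 39 + 0.37×(255−39) = 39 + 79.92 = 118.92 → 119
  B: 68 + 0.37×(255−68) = 68 + 69.19 = 137.19 → 137
  → #777789

#888898, #777789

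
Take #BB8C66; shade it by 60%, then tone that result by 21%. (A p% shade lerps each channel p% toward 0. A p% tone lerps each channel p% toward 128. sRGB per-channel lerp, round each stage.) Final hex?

#BB8C66 is rgb(187, 140, 102).
Lerp each channel 60% toward 0:
  R: 187 + 0.6×(0−187) = 187 − 112.2 = 74.8 → 75
  G: 140 − 84 = 56 → 56
  B: 102 − 61.2 = 40.8 → 41
After the shade: rgb(75, 56, 41) = #4B3829.
A 21% tone moves each channel 21% toward 128:
  R: 75 + 0.21×(128−75) = 75 + 11.13 = 86.13 → 86
  G: 56 + 0.21×(128−56) = 56 + 15.12 = 71.12 → 71
  B: 41 + 0.21×(128−41) = 41 + 18.27 = 59.27 → 59
rgb(86, 71, 59) = #56473B.

#56473B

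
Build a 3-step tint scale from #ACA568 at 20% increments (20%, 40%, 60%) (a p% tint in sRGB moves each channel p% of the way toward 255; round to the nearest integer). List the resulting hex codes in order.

#ACA568 is rgb(172, 165, 104).
20%: (172 + 16.6 = 188.6→189, 165 + 18 = 183→183, 104 + 30.2 = 134.2→134) → #BDB786
40%: (172 + 33.2 = 205.2→205, 165 + 36 = 201→201, 104 + 60.4 = 164.4→164) → #CDC9A4
60%: (172 + 49.8 = 221.8→222, 165 + 54 = 219→219, 104 + 90.6 = 194.6→195) → #DEDBC3

#BDB786, #CDC9A4, #DEDBC3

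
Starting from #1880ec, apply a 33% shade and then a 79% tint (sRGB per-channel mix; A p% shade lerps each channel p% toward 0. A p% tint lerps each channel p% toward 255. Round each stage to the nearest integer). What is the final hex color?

#cddceb

#1880ec is rgb(24, 128, 236).
Lerp each channel 33% toward 0:
  R: 24 − 7.92 = 16.08 → 16
  G: 128 + 0.33×(0−128) = 128 − 42.24 = 85.76 → 86
  B: 236 − 77.88 = 158.12 → 158
After the shade: rgb(16, 86, 158) = #10569e.
Per channel, c → c + 0.79(255 − c):
  R: 16 + 188.81 = 204.81 → 205
  G: 86 + 133.51 = 219.51 → 220
  B: 158 + 0.79×(255−158) = 158 + 76.63 = 234.63 → 235
rgb(205, 220, 235) = #cddceb.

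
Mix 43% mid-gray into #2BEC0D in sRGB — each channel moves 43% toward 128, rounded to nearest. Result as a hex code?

#50BE3E

#2BEC0D is rgb(43, 236, 13).
A 43% tone moves each channel 43% toward 128:
  R: 43 + 0.43×(128−43) = 43 + 36.55 = 79.55 → 80
  G: 236 + 0.43×(128−236) = 236 − 46.44 = 189.56 → 190
  B: 13 + 0.43×(128−13) = 13 + 49.45 = 62.45 → 62
rgb(80, 190, 62) = #50BE3E.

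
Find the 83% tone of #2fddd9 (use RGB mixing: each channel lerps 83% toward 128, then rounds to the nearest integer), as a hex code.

#2fddd9 is rgb(47, 221, 217).
An 83% tone moves each channel 83% toward 128:
  R: 47 + 0.83×(128−47) = 47 + 67.23 = 114.23 → 114
  G: 221 + 0.83×(128−221) = 221 − 77.19 = 143.81 → 144
  B: 217 + 0.83×(128−217) = 217 − 73.87 = 143.13 → 143
rgb(114, 144, 143) = #72908f.

#72908f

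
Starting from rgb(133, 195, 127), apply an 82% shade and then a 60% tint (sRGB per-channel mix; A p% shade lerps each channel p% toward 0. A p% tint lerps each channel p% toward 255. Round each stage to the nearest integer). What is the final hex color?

#a3a7a2

Lerp each channel 82% toward 0:
  R: 133 + 0.82×(0−133) = 133 − 109.06 = 23.94 → 24
  G: 195 + 0.82×(0−195) = 195 − 159.9 = 35.1 → 35
  B: 127 − 104.14 = 22.86 → 23
After the shade: rgb(24, 35, 23) = #182317.
Per channel, c → c + 0.6(255 − c):
  R: 24 + 0.6×(255−24) = 24 + 138.6 = 162.6 → 163
  G: 35 + 132 = 167 → 167
  B: 23 + 0.6×(255−23) = 23 + 139.2 = 162.2 → 162
rgb(163, 167, 162) = #a3a7a2.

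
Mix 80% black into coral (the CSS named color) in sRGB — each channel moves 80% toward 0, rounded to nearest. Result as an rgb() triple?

rgb(51, 25, 16)

CSS coral is rgb(255, 127, 80).
An 80% shade moves each channel 80% toward 0:
  R: 255 + 0.8×(0−255) = 255 − 204 = 51 → 51
  G: 127 + 0.8×(0−127) = 127 − 101.6 = 25.4 → 25
  B: 80 + 0.8×(0−80) = 80 − 64 = 16 → 16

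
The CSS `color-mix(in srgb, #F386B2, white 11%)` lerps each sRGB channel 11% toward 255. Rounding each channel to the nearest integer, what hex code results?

#F386B2 is rgb(243, 134, 178).
Per channel, c → c + 0.11(255 − c):
  R: 243 + 1.32 = 244.32 → 244
  G: 134 + 0.11×(255−134) = 134 + 13.31 = 147.31 → 147
  B: 178 + 8.47 = 186.47 → 186
rgb(244, 147, 186) = #F493BA.

#F493BA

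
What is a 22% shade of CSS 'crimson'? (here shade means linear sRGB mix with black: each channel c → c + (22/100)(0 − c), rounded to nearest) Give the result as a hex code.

CSS crimson is rgb(220, 20, 60).
Lerp each channel 22% toward 0:
  R: 220 + 0.22×(0−220) = 220 − 48.4 = 171.6 → 172
  G: 20 + 0.22×(0−20) = 20 − 4.4 = 15.6 → 16
  B: 60 − 13.2 = 46.8 → 47
rgb(172, 16, 47) = #ac102f.

#ac102f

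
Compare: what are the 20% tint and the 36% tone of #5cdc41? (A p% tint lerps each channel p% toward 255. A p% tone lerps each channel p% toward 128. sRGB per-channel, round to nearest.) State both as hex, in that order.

#5cdc41 is rgb(92, 220, 65).
20% tint:
  R: 92 + 0.2×(255−92) = 92 + 32.6 = 124.6 → 125
  G: 220 + 0.2×(255−220) = 220 + 7 = 227 → 227
  B: 65 + 38 = 103 → 103
  → #7de367
36% tone:
  R: 92 + 0.36×(128−92) = 92 + 12.96 = 104.96 → 105
  G: 220 − 33.12 = 186.88 → 187
  B: 65 + 0.36×(128−65) = 65 + 22.68 = 87.68 → 88
  → #69bb58

#7de367, #69bb58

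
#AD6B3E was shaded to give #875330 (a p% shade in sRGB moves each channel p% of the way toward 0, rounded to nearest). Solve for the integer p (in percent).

#AD6B3E is rgb(173, 107, 62); #875330 is rgb(135, 83, 48).
On the R channel (widest range): 135 ≈ 173 + (p/100)(0 − 173), so p ≈ 100×(135 − 173)/(0 − 173) = -3800/-173 = 21.97.
p = 22 reproduces all three channels after rounding.

22%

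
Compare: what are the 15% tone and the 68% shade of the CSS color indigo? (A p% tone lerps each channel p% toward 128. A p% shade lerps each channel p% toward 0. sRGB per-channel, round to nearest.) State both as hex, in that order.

CSS indigo is rgb(75, 0, 130).
15% tone:
  R: 75 + 7.95 = 82.95 → 83
  G: 0 + 19.2 = 19.2 → 19
  B: 130 + 0.15×(128−130) = 130 − 0.3 = 129.7 → 130
  → #531382
68% shade:
  R: 75 − 51 = 24 → 24
  G: 0 + 0 = 0 → 0
  B: 130 − 88.4 = 41.6 → 42
  → #18002A

#531382, #18002A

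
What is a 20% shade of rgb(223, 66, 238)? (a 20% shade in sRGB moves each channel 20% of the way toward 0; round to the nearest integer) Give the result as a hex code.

Per channel, c → c + 0.2(0 − c):
  R: 223 + 0.2×(0−223) = 223 − 44.6 = 178.4 → 178
  G: 66 − 13.2 = 52.8 → 53
  B: 238 − 47.6 = 190.4 → 190
rgb(178, 53, 190) = #B235BE.

#B235BE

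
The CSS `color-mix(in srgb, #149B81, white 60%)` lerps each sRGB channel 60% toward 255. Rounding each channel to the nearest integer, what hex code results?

#149B81 is rgb(20, 155, 129).
Per channel, c → c + 0.6(255 − c):
  R: 20 + 0.6×(255−20) = 20 + 141 = 161 → 161
  G: 155 + 0.6×(255−155) = 155 + 60 = 215 → 215
  B: 129 + 0.6×(255−129) = 129 + 75.6 = 204.6 → 205
rgb(161, 215, 205) = #A1D7CD.

#A1D7CD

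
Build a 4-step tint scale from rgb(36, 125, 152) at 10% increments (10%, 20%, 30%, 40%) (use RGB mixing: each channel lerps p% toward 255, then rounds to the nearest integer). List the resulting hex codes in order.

10%: (36 + 21.9 = 57.9→58, 125 + 13 = 138→138, 152 + 10.3 = 162.3→162) → #3a8aa2
20%: (36 + 43.8 = 79.8→80, 125 + 26 = 151→151, 152 + 20.6 = 172.6→173) → #5097ad
30%: (36 + 65.7 = 101.7→102, 125 + 39 = 164→164, 152 + 30.9 = 182.9→183) → #66a4b7
40%: (36 + 87.6 = 123.6→124, 125 + 52 = 177→177, 152 + 41.2 = 193.2→193) → #7cb1c1

#3a8aa2, #5097ad, #66a4b7, #7cb1c1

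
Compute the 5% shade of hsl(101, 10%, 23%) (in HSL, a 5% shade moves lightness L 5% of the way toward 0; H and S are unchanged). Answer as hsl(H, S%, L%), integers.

L moves 5% from 23 toward 0: 23 − 1.15 = 21.85 → 22.
H and S are unchanged.

hsl(101, 10%, 22%)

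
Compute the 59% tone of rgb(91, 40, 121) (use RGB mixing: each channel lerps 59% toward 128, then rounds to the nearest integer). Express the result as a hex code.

#715C7D

Lerp each channel 59% toward 128:
  R: 91 + 21.83 = 112.83 → 113
  G: 40 + 0.59×(128−40) = 40 + 51.92 = 91.92 → 92
  B: 121 + 0.59×(128−121) = 121 + 4.13 = 125.13 → 125
rgb(113, 92, 125) = #715C7D.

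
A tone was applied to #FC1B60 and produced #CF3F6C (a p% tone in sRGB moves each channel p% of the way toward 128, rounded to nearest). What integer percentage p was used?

36%

#FC1B60 is rgb(252, 27, 96); #CF3F6C is rgb(207, 63, 108).
On the R channel (widest range): 207 ≈ 252 + (p/100)(128 − 252), so p ≈ 100×(207 − 252)/(128 − 252) = -4500/-124 = 36.29.
p = 36 reproduces all three channels after rounding.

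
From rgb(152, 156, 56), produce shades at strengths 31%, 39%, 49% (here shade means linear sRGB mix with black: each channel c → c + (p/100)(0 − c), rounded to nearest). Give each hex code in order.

31%: (152 − 47.12 = 104.88→105, 156 − 48.36 = 107.64→108, 56 − 17.36 = 38.64→39) → #696C27
39%: (152 − 59.28 = 92.72→93, 156 − 60.84 = 95.16→95, 56 − 21.84 = 34.16→34) → #5D5F22
49%: (152 − 74.48 = 77.52→78, 156 − 76.44 = 79.56→80, 56 − 27.44 = 28.56→29) → #4E501D

#696C27, #5D5F22, #4E501D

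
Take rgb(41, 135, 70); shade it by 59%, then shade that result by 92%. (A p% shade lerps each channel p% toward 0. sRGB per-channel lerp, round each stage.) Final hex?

#010402

Per channel, c → c + 0.59(0 − c):
  R: 41 + 0.59×(0−41) = 41 − 24.19 = 16.81 → 17
  G: 135 − 79.65 = 55.35 → 55
  B: 70 + 0.59×(0−70) = 70 − 41.3 = 28.7 → 29
After the shade: rgb(17, 55, 29) = #11371D.
A 92% shade moves each channel 92% toward 0:
  R: 17 − 15.64 = 1.36 → 1
  G: 55 + 0.92×(0−55) = 55 − 50.6 = 4.4 → 4
  B: 29 + 0.92×(0−29) = 29 − 26.68 = 2.32 → 2
rgb(1, 4, 2) = #010402.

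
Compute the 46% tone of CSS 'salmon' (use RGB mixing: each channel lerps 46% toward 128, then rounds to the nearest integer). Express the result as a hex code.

#C28078

CSS salmon is rgb(250, 128, 114).
Per channel, c → c + 0.46(128 − c):
  R: 250 + 0.46×(128−250) = 250 − 56.12 = 193.88 → 194
  G: 128 + 0 = 128 → 128
  B: 114 + 0.46×(128−114) = 114 + 6.44 = 120.44 → 120
rgb(194, 128, 120) = #C28078.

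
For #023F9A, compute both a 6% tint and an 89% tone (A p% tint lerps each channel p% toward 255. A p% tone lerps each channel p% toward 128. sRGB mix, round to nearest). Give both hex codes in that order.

#114BA0, #727983

#023F9A is rgb(2, 63, 154).
6% tint:
  R: 2 + 15.18 = 17.18 → 17
  G: 63 + 11.52 = 74.52 → 75
  B: 154 + 6.06 = 160.06 → 160
  → #114BA0
89% tone:
  R: 2 + 0.89×(128−2) = 2 + 112.14 = 114.14 → 114
  G: 63 + 0.89×(128−63) = 63 + 57.85 = 120.85 → 121
  B: 154 − 23.14 = 130.86 → 131
  → #727983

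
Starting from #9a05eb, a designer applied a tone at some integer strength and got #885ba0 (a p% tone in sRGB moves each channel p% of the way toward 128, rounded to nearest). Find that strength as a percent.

#9a05eb is rgb(154, 5, 235); #885ba0 is rgb(136, 91, 160).
On the G channel (widest range): 91 ≈ 5 + (p/100)(128 − 5), so p ≈ 100×(91 − 5)/(128 − 5) = 8600/123 = 69.92.
p = 70 reproduces all three channels after rounding.

70%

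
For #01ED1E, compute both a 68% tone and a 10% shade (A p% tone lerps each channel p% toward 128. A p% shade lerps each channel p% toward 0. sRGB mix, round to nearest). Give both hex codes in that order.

#01ED1E is rgb(1, 237, 30).
68% tone:
  R: 1 + 0.68×(128−1) = 1 + 86.36 = 87.36 → 87
  G: 237 − 74.12 = 162.88 → 163
  B: 30 + 66.64 = 96.64 → 97
  → #57A361
10% shade:
  R: 1 + 0.1×(0−1) = 1 − 0.1 = 0.9 → 1
  G: 237 + 0.1×(0−237) = 237 − 23.7 = 213.3 → 213
  B: 30 + 0.1×(0−30) = 30 − 3 = 27 → 27
  → #01D51B

#57A361, #01D51B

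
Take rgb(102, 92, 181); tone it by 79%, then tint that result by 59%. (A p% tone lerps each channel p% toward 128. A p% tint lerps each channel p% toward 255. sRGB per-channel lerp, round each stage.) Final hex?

Lerp each channel 79% toward 128:
  R: 102 + 0.79×(128−102) = 102 + 20.54 = 122.54 → 123
  G: 92 + 0.79×(128−92) = 92 + 28.44 = 120.44 → 120
  B: 181 + 0.79×(128−181) = 181 − 41.87 = 139.13 → 139
After the tone: rgb(123, 120, 139) = #7B788B.
A 59% tint moves each channel 59% toward 255:
  R: 123 + 77.88 = 200.88 → 201
  G: 120 + 79.65 = 199.65 → 200
  B: 139 + 68.44 = 207.44 → 207
rgb(201, 200, 207) = #C9C8CF.

#C9C8CF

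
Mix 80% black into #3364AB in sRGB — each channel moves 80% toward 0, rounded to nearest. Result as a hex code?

#0A1422

#3364AB is rgb(51, 100, 171).
Per channel, c → c + 0.8(0 − c):
  R: 51 + 0.8×(0−51) = 51 − 40.8 = 10.2 → 10
  G: 100 − 80 = 20 → 20
  B: 171 − 136.8 = 34.2 → 34
rgb(10, 20, 34) = #0A1422.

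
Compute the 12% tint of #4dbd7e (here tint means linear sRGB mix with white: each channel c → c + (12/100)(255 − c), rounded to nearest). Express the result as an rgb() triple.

#4dbd7e is rgb(77, 189, 126).
A 12% tint moves each channel 12% toward 255:
  R: 77 + 0.12×(255−77) = 77 + 21.36 = 98.36 → 98
  G: 189 + 7.92 = 196.92 → 197
  B: 126 + 0.12×(255−126) = 126 + 15.48 = 141.48 → 141

rgb(98, 197, 141)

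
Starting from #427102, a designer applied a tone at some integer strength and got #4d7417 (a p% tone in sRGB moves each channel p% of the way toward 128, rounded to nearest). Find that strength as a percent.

#427102 is rgb(66, 113, 2); #4d7417 is rgb(77, 116, 23).
On the B channel (widest range): 23 ≈ 2 + (p/100)(128 − 2), so p ≈ 100×(23 − 2)/(128 − 2) = 2100/126 = 16.67.
p = 17 reproduces all three channels after rounding.

17%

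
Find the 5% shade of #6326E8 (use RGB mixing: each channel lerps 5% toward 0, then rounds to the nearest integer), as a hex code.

#6326E8 is rgb(99, 38, 232).
A 5% shade moves each channel 5% toward 0:
  R: 99 + 0.05×(0−99) = 99 − 4.95 = 94.05 → 94
  G: 38 + 0.05×(0−38) = 38 − 1.9 = 36.1 → 36
  B: 232 + 0.05×(0−232) = 232 − 11.6 = 220.4 → 220
rgb(94, 36, 220) = #5E24DC.

#5E24DC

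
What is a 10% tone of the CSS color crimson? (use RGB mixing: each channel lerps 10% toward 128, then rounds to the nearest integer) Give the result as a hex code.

#d31f43

CSS crimson is rgb(220, 20, 60).
Per channel, c → c + 0.1(128 − c):
  R: 220 + 0.1×(128−220) = 220 − 9.2 = 210.8 → 211
  G: 20 + 0.1×(128−20) = 20 + 10.8 = 30.8 → 31
  B: 60 + 0.1×(128−60) = 60 + 6.8 = 66.8 → 67
rgb(211, 31, 67) = #d31f43.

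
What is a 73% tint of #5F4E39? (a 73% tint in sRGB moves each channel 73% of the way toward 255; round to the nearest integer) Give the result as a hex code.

#5F4E39 is rgb(95, 78, 57).
Lerp each channel 73% toward 255:
  R: 95 + 116.8 = 211.8 → 212
  G: 78 + 129.21 = 207.21 → 207
  B: 57 + 0.73×(255−57) = 57 + 144.54 = 201.54 → 202
rgb(212, 207, 202) = #D4CFCA.

#D4CFCA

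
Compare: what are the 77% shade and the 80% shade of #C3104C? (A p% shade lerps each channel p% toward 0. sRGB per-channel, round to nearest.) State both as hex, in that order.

#2D0411, #27030F

#C3104C is rgb(195, 16, 76).
77% shade:
  R: 195 + 0.77×(0−195) = 195 − 150.15 = 44.85 → 45
  G: 16 + 0.77×(0−16) = 16 − 12.32 = 3.68 → 4
  B: 76 − 58.52 = 17.48 → 17
  → #2D0411
80% shade:
  R: 195 + 0.8×(0−195) = 195 − 156 = 39 → 39
  G: 16 + 0.8×(0−16) = 16 − 12.8 = 3.2 → 3
  B: 76 + 0.8×(0−76) = 76 − 60.8 = 15.2 → 15
  → #27030F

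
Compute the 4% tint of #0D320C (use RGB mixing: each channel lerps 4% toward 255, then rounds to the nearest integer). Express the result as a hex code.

#173A16

#0D320C is rgb(13, 50, 12).
A 4% tint moves each channel 4% toward 255:
  R: 13 + 0.04×(255−13) = 13 + 9.68 = 22.68 → 23
  G: 50 + 8.2 = 58.2 → 58
  B: 12 + 9.72 = 21.72 → 22
rgb(23, 58, 22) = #173A16.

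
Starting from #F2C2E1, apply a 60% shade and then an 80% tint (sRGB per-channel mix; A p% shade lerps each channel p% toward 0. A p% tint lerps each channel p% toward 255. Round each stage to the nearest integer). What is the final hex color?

#DFDCDE

#F2C2E1 is rgb(242, 194, 225).
Per channel, c → c + 0.6(0 − c):
  R: 242 + 0.6×(0−242) = 242 − 145.2 = 96.8 → 97
  G: 194 + 0.6×(0−194) = 194 − 116.4 = 77.6 → 78
  B: 225 + 0.6×(0−225) = 225 − 135 = 90 → 90
After the shade: rgb(97, 78, 90) = #614E5A.
Lerp each channel 80% toward 255:
  R: 97 + 0.8×(255−97) = 97 + 126.4 = 223.4 → 223
  G: 78 + 0.8×(255−78) = 78 + 141.6 = 219.6 → 220
  B: 90 + 132 = 222 → 222
rgb(223, 220, 222) = #DFDCDE.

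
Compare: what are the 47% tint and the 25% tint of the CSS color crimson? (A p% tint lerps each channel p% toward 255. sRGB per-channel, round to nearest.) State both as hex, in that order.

#EC8298, #E54F6D

CSS crimson is rgb(220, 20, 60).
47% tint:
  R: 220 + 16.45 = 236.45 → 236
  G: 20 + 110.45 = 130.45 → 130
  B: 60 + 0.47×(255−60) = 60 + 91.65 = 151.65 → 152
  → #EC8298
25% tint:
  R: 220 + 8.75 = 228.75 → 229
  G: 20 + 0.25×(255−20) = 20 + 58.75 = 78.75 → 79
  B: 60 + 48.75 = 108.75 → 109
  → #E54F6D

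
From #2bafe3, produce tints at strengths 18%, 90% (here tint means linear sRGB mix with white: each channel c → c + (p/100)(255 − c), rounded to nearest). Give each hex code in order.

#2bafe3 is rgb(43, 175, 227).
18%: (43 + 38.16 = 81.16→81, 175 + 14.4 = 189.4→189, 227 + 5.04 = 232.04→232) → #51bde8
90%: (43 + 190.8 = 233.8→234, 175 + 72 = 247→247, 227 + 25.2 = 252.2→252) → #eaf7fc

#51bde8, #eaf7fc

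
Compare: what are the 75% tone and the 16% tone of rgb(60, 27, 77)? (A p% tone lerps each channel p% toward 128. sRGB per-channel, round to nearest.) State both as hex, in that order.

#6f6773, #472b55

75% tone:
  R: 60 + 51 = 111 → 111
  G: 27 + 0.75×(128−27) = 27 + 75.75 = 102.75 → 103
  B: 77 + 38.25 = 115.25 → 115
  → #6f6773
16% tone:
  R: 60 + 10.88 = 70.88 → 71
  G: 27 + 0.16×(128−27) = 27 + 16.16 = 43.16 → 43
  B: 77 + 0.16×(128−77) = 77 + 8.16 = 85.16 → 85
  → #472b55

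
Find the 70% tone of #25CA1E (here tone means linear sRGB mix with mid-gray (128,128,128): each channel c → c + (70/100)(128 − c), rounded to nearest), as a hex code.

#659663

#25CA1E is rgb(37, 202, 30).
Per channel, c → c + 0.7(128 − c):
  R: 37 + 0.7×(128−37) = 37 + 63.7 = 100.7 → 101
  G: 202 − 51.8 = 150.2 → 150
  B: 30 + 0.7×(128−30) = 30 + 68.6 = 98.6 → 99
rgb(101, 150, 99) = #659663.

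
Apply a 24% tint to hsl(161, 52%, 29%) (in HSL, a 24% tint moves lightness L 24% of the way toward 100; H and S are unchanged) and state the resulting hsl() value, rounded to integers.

L moves 24% from 29 toward 100: 29 + 17.04 = 46.04 → 46.
H and S are unchanged.

hsl(161, 52%, 46%)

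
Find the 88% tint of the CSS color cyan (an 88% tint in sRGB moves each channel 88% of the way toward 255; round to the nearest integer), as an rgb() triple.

rgb(224, 255, 255)

CSS cyan is rgb(0, 255, 255).
An 88% tint moves each channel 88% toward 255:
  R: 0 + 224.4 = 224.4 → 224
  G: 255 + 0 = 255 → 255
  B: 255 + 0.88×(255−255) = 255 + 0 = 255 → 255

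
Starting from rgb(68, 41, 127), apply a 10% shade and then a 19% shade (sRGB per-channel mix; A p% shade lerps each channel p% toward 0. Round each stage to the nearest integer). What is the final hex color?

#311E5C

Per channel, c → c + 0.1(0 − c):
  R: 68 − 6.8 = 61.2 → 61
  G: 41 − 4.1 = 36.9 → 37
  B: 127 + 0.1×(0−127) = 127 − 12.7 = 114.3 → 114
After the shade: rgb(61, 37, 114) = #3D2572.
Lerp each channel 19% toward 0:
  R: 61 + 0.19×(0−61) = 61 − 11.59 = 49.41 → 49
  G: 37 + 0.19×(0−37) = 37 − 7.03 = 29.97 → 30
  B: 114 − 21.66 = 92.34 → 92
rgb(49, 30, 92) = #311E5C.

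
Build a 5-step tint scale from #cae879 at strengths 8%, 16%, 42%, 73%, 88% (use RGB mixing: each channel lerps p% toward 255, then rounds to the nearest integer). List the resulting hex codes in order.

#ceea84, #d2ec8e, #e0f2b1, #f1f9db, #f9fcef

#cae879 is rgb(202, 232, 121).
8%: (202 + 4.24 = 206.24→206, 232 + 1.84 = 233.84→234, 121 + 10.72 = 131.72→132) → #ceea84
16%: (202 + 8.48 = 210.48→210, 232 + 3.68 = 235.68→236, 121 + 21.44 = 142.44→142) → #d2ec8e
42%: (202 + 22.26 = 224.26→224, 232 + 9.66 = 241.66→242, 121 + 56.28 = 177.28→177) → #e0f2b1
73%: (202 + 38.69 = 240.69→241, 232 + 16.79 = 248.79→249, 121 + 97.82 = 218.82→219) → #f1f9db
88%: (202 + 46.64 = 248.64→249, 232 + 20.24 = 252.24→252, 121 + 117.92 = 238.92→239) → #f9fcef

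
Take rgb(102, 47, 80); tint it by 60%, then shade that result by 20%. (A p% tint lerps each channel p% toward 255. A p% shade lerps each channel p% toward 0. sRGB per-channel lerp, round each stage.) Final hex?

#9B8A94

Lerp each channel 60% toward 255:
  R: 102 + 0.6×(255−102) = 102 + 91.8 = 193.8 → 194
  G: 47 + 0.6×(255−47) = 47 + 124.8 = 171.8 → 172
  B: 80 + 0.6×(255−80) = 80 + 105 = 185 → 185
After the tint: rgb(194, 172, 185) = #C2ACB9.
Per channel, c → c + 0.2(0 − c):
  R: 194 + 0.2×(0−194) = 194 − 38.8 = 155.2 → 155
  G: 172 − 34.4 = 137.6 → 138
  B: 185 + 0.2×(0−185) = 185 − 37 = 148 → 148
rgb(155, 138, 148) = #9B8A94.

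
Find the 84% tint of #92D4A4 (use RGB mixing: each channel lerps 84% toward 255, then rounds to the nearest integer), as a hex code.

#92D4A4 is rgb(146, 212, 164).
Lerp each channel 84% toward 255:
  R: 146 + 91.56 = 237.56 → 238
  G: 212 + 36.12 = 248.12 → 248
  B: 164 + 0.84×(255−164) = 164 + 76.44 = 240.44 → 240
rgb(238, 248, 240) = #EEF8F0.

#EEF8F0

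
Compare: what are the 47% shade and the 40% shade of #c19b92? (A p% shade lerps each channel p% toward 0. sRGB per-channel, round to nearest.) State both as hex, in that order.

#66524d, #745d58

#c19b92 is rgb(193, 155, 146).
47% shade:
  R: 193 − 90.71 = 102.29 → 102
  G: 155 − 72.85 = 82.15 → 82
  B: 146 − 68.62 = 77.38 → 77
  → #66524d
40% shade:
  R: 193 − 77.2 = 115.8 → 116
  G: 155 + 0.4×(0−155) = 155 − 62 = 93 → 93
  B: 146 + 0.4×(0−146) = 146 − 58.4 = 87.6 → 88
  → #745d58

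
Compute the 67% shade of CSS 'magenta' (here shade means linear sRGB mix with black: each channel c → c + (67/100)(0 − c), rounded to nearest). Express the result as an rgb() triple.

CSS magenta is rgb(255, 0, 255).
Per channel, c → c + 0.67(0 − c):
  R: 255 + 0.67×(0−255) = 255 − 170.85 = 84.15 → 84
  G: 0 + 0 = 0 → 0
  B: 255 + 0.67×(0−255) = 255 − 170.85 = 84.15 → 84

rgb(84, 0, 84)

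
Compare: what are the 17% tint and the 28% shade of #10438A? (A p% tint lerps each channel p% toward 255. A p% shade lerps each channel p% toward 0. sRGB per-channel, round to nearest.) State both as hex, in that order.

#10438A is rgb(16, 67, 138).
17% tint:
  R: 16 + 0.17×(255−16) = 16 + 40.63 = 56.63 → 57
  G: 67 + 31.96 = 98.96 → 99
  B: 138 + 0.17×(255−138) = 138 + 19.89 = 157.89 → 158
  → #39639E
28% shade:
  R: 16 − 4.48 = 11.52 → 12
  G: 67 − 18.76 = 48.24 → 48
  B: 138 + 0.28×(0−138) = 138 − 38.64 = 99.36 → 99
  → #0C3063

#39639E, #0C3063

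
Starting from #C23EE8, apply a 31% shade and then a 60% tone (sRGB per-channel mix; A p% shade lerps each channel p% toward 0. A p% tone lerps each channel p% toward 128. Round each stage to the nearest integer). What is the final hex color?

#C23EE8 is rgb(194, 62, 232).
Lerp each channel 31% toward 0:
  R: 194 + 0.31×(0−194) = 194 − 60.14 = 133.86 → 134
  G: 62 + 0.31×(0−62) = 62 − 19.22 = 42.78 → 43
  B: 232 − 71.92 = 160.08 → 160
After the shade: rgb(134, 43, 160) = #862BA0.
Per channel, c → c + 0.6(128 − c):
  R: 134 − 3.6 = 130.4 → 130
  G: 43 + 51 = 94 → 94
  B: 160 + 0.6×(128−160) = 160 − 19.2 = 140.8 → 141
rgb(130, 94, 141) = #825E8D.

#825E8D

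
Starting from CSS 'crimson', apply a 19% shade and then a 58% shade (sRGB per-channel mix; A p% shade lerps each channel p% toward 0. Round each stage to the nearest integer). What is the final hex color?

#4B0715

CSS crimson is rgb(220, 20, 60).
A 19% shade moves each channel 19% toward 0:
  R: 220 − 41.8 = 178.2 → 178
  G: 20 + 0.19×(0−20) = 20 − 3.8 = 16.2 → 16
  B: 60 + 0.19×(0−60) = 60 − 11.4 = 48.6 → 49
After the shade: rgb(178, 16, 49) = #B21031.
Per channel, c → c + 0.58(0 − c):
  R: 178 + 0.58×(0−178) = 178 − 103.24 = 74.76 → 75
  G: 16 − 9.28 = 6.72 → 7
  B: 49 + 0.58×(0−49) = 49 − 28.42 = 20.58 → 21
rgb(75, 7, 21) = #4B0715.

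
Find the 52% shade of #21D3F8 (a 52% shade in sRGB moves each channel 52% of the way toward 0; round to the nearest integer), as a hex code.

#21D3F8 is rgb(33, 211, 248).
Per channel, c → c + 0.52(0 − c):
  R: 33 + 0.52×(0−33) = 33 − 17.16 = 15.84 → 16
  G: 211 + 0.52×(0−211) = 211 − 109.72 = 101.28 → 101
  B: 248 + 0.52×(0−248) = 248 − 128.96 = 119.04 → 119
rgb(16, 101, 119) = #106577.

#106577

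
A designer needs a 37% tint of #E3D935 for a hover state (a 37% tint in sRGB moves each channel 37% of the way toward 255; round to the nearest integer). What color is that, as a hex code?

#E3D935 is rgb(227, 217, 53).
A 37% tint moves each channel 37% toward 255:
  R: 227 + 0.37×(255−227) = 227 + 10.36 = 237.36 → 237
  G: 217 + 14.06 = 231.06 → 231
  B: 53 + 0.37×(255−53) = 53 + 74.74 = 127.74 → 128
rgb(237, 231, 128) = #EDE780.

#EDE780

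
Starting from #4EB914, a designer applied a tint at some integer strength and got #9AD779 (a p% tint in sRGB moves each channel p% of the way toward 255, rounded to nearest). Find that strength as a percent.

43%

#4EB914 is rgb(78, 185, 20); #9AD779 is rgb(154, 215, 121).
On the B channel (widest range): 121 ≈ 20 + (p/100)(255 − 20), so p ≈ 100×(121 − 20)/(255 − 20) = 10100/235 = 42.98.
p = 43 reproduces all three channels after rounding.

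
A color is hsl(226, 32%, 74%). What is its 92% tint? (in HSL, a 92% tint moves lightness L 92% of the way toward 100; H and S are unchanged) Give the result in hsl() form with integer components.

L moves 92% from 74 toward 100: 74 + 23.92 = 97.92 → 98.
H and S are unchanged.

hsl(226, 32%, 98%)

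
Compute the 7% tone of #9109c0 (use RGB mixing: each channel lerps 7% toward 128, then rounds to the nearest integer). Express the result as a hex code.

#9109c0 is rgb(145, 9, 192).
Per channel, c → c + 0.07(128 − c):
  R: 145 + 0.07×(128−145) = 145 − 1.19 = 143.81 → 144
  G: 9 + 0.07×(128−9) = 9 + 8.33 = 17.33 → 17
  B: 192 − 4.48 = 187.52 → 188
rgb(144, 17, 188) = #9011bc.

#9011bc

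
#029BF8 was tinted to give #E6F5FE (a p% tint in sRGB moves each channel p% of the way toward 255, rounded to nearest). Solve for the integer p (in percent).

90%

#029BF8 is rgb(2, 155, 248); #E6F5FE is rgb(230, 245, 254).
On the R channel (widest range): 230 ≈ 2 + (p/100)(255 − 2), so p ≈ 100×(230 − 2)/(255 − 2) = 22800/253 = 90.12.
p = 90 reproduces all three channels after rounding.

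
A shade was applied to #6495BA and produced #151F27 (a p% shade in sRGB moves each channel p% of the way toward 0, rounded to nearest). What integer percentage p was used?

#6495BA is rgb(100, 149, 186); #151F27 is rgb(21, 31, 39).
On the B channel (widest range): 39 ≈ 186 + (p/100)(0 − 186), so p ≈ 100×(39 − 186)/(0 − 186) = -14700/-186 = 79.03.
p = 79 reproduces all three channels after rounding.

79%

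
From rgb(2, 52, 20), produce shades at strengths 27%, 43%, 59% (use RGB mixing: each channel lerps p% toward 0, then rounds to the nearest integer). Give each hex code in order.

27%: (2 − 0.54 = 1.46→1, 52 − 14.04 = 37.96→38, 20 − 5.4 = 14.6→15) → #01260f
43%: (2 − 0.86 = 1.14→1, 52 − 22.36 = 29.64→30, 20 − 8.6 = 11.4→11) → #011e0b
59%: (2 − 1.18 = 0.82→1, 52 − 30.68 = 21.32→21, 20 − 11.8 = 8.2→8) → #011508

#01260f, #011e0b, #011508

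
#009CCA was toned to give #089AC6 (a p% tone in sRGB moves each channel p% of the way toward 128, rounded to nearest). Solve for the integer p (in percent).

#009CCA is rgb(0, 156, 202); #089AC6 is rgb(8, 154, 198).
On the R channel (widest range): 8 ≈ 0 + (p/100)(128 − 0), so p ≈ 100×(8 − 0)/(128 − 0) = 800/128 = 6.25.
p = 6 reproduces all three channels after rounding.

6%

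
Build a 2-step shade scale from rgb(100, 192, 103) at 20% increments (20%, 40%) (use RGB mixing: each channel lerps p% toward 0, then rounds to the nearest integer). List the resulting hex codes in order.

20%: (100 − 20 = 80→80, 192 − 38.4 = 153.6→154, 103 − 20.6 = 82.4→82) → #509a52
40%: (100 − 40 = 60→60, 192 − 76.8 = 115.2→115, 103 − 41.2 = 61.8→62) → #3c733e

#509a52, #3c733e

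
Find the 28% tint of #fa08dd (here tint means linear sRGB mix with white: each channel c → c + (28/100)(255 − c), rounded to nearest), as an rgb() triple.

rgb(251, 77, 231)

#fa08dd is rgb(250, 8, 221).
Per channel, c → c + 0.28(255 − c):
  R: 250 + 0.28×(255−250) = 250 + 1.4 = 251.4 → 251
  G: 8 + 0.28×(255−8) = 8 + 69.16 = 77.16 → 77
  B: 221 + 9.52 = 230.52 → 231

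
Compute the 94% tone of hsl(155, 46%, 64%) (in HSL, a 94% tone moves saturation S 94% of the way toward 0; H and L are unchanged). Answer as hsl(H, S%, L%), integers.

hsl(155, 3%, 64%)

S moves 94% from 46 toward 0: 46 − 43.24 = 2.76 → 3.
H and L are unchanged.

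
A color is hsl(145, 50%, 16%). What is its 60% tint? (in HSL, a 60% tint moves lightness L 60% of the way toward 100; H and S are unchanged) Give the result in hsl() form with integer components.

hsl(145, 50%, 66%)

L moves 60% from 16 toward 100: 16 + 50.4 = 66.4 → 66.
H and S are unchanged.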